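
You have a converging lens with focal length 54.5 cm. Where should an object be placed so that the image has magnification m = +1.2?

9.08 cm

m = −d_i/d_o ⇒ d_i = −m·d_o.
1/f = 1/d_o + 1/d_i = 1/d_o − 1/(m·d_o) = (1 − 1/m)/d_o, so d_o = f(1 − 1/m) = (54.50)(1 − 1/(+1.2)) = 9.08 cm.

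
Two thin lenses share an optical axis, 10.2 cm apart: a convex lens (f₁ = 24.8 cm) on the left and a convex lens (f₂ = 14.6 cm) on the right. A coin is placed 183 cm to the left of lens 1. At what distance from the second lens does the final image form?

Lens 1: 1/d_i1 = 1/f₁ − 1/d_o1 = 1/(24.8) − 1/(183) = 0.03486, so d_i1 = 28.69 cm.
The intermediate image is 28.69 cm to the right of lens 1, which lies 18.49 cm to the right of lens 2 — a virtual object — so d_o2 = −18.49 cm.
Lens 2: 1/d_i2 = 1/f₂ − 1/d_o2 = 1/(14.6) − 1/(-18.49) = 0.1226, so d_i2 = 8.16 cm.
The final image is real, 8.16 cm to the right of lens 2 (overall magnification ≈ -0.069).

8.16 cm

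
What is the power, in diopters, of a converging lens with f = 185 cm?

f = 185 cm = 1.85 m.
P = 1/f = 1/(1.85 m) = +0.541 D.

P = +0.541 D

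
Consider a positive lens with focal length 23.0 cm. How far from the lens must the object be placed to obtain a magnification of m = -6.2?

m = −d_i/d_o ⇒ d_i = −m·d_o.
1/f = 1/d_o + 1/d_i = 1/d_o − 1/(m·d_o) = (1 − 1/m)/d_o, so d_o = f(1 − 1/m) = (23.00)(1 − 1/(-6.2)) = 26.7 cm.

26.7 cm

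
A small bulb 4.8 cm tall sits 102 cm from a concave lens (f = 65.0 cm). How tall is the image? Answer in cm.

For a concave lens, f = -65.0 cm.
1/d_i = 1/f − 1/d_o = 1/(-65.00) − 1/(102) = -0.02519, so d_i = -39.70 cm.
m = −d_i/d_o = +0.3892.
|h_i| = |m|·h_o = 0.3892 × 4.8 = 1.87 cm. The image is virtual, upright and reduced, on the same side as the object.

1.87 cm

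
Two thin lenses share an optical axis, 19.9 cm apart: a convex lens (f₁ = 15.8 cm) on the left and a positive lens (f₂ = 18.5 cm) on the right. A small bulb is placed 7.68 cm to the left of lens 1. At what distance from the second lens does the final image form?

Lens 1: 1/d_i1 = 1/f₁ − 1/d_o1 = 1/(15.8) − 1/(7.68) = -0.06692, so d_i1 = -14.94 cm.
The intermediate image is 14.94 cm to the left of lens 1 (virtual), which is 19.9 − (-14.94) = 34.84 cm to the left of lens 2, so d_o2 = +34.84 cm.
Lens 2: 1/d_i2 = 1/f₂ − 1/d_o2 = 1/(18.5) − 1/(34.84) = 0.02535, so d_i2 = 39.4 cm.
The final image is real, 39.4 cm to the right of lens 2 (overall magnification ≈ -2.2).

39.4 cm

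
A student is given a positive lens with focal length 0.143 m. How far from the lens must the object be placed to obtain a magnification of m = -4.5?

0.175 m

m = −d_i/d_o ⇒ d_i = −m·d_o.
1/f = 1/d_o + 1/d_i = 1/d_o − 1/(m·d_o) = (1 − 1/m)/d_o, so d_o = f(1 − 1/m) = (0.1430)(1 − 1/(-4.5)) = 0.175 m.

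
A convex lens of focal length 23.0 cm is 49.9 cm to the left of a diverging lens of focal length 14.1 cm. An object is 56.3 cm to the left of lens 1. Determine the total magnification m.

Lens 1: 1/d_i1 = 1/(23.0) − 1/(56.3) = 0.02572, so d_i1 = 38.89 cm; m₁ = −d_i1/d_o1 = -0.6908.
d_o2 = 49.9 − (38.89) = 11.01 cm.
f₂ = −14.1 cm (diverging).
Lens 2: 1/d_i2 = 1/(-14.1) − 1/(11.01) = -0.1617, so d_i2 = -6.182 cm; m₂ = −d_i2/d_o2 = +0.5615.
m = m₁·m₂ = (-0.6908)(+0.5615) = -0.388.

m = -0.388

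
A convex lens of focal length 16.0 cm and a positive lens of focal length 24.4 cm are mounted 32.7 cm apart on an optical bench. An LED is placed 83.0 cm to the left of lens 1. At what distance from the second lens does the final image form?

27.3 cm

Lens 1: 1/d_i1 = 1/f₁ − 1/d_o1 = 1/(16.0) − 1/(83.0) = 0.05045, so d_i1 = 19.82 cm.
The intermediate image is 19.82 cm to the right of lens 1, which is 32.7 − (19.82) = 12.88 cm to the left of lens 2, so d_o2 = +12.88 cm.
Lens 2: 1/d_i2 = 1/f₂ − 1/d_o2 = 1/(24.4) − 1/(12.88) = -0.03666, so d_i2 = -27.3 cm.
The final image is virtual, 27.3 cm to the left of lens 2 (overall magnification ≈ -0.51).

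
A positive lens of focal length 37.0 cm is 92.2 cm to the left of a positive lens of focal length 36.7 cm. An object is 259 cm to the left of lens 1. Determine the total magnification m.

Lens 1: 1/d_i1 = 1/(37.0) − 1/(259) = 0.02317, so d_i1 = 43.17 cm; m₁ = −d_i1/d_o1 = -0.1667.
d_o2 = 92.2 − (43.17) = 49.03 cm.
Lens 2: 1/d_i2 = 1/(36.7) − 1/(49.03) = 0.006852, so d_i2 = 145.9 cm; m₂ = −d_i2/d_o2 = -2.976.
m = m₁·m₂ = (-0.1667)(-2.976) = +0.496.

m = +0.496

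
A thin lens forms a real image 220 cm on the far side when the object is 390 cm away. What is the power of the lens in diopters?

d_i = +220 cm.
1/f = 1/d_o + 1/d_i = 1/(390) + 1/(220) = 0.007110 cm⁻¹.
f = 140.7 cm = 1.407 m, so P = 1/f = +0.711 D.

P = +0.711 D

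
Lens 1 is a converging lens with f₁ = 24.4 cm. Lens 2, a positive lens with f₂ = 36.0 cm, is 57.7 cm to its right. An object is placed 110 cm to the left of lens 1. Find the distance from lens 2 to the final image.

98.2 cm

Lens 1: 1/d_i1 = 1/f₁ − 1/d_o1 = 1/(24.4) − 1/(110) = 0.03189, so d_i1 = 31.36 cm.
The intermediate image is 31.36 cm to the right of lens 1, which is 57.7 − (31.36) = 26.34 cm to the left of lens 2, so d_o2 = +26.34 cm.
Lens 2: 1/d_i2 = 1/f₂ − 1/d_o2 = 1/(36.0) − 1/(26.34) = -0.01019, so d_i2 = -98.2 cm.
The final image is virtual, 98.2 cm to the left of lens 2 (overall magnification ≈ -1.1).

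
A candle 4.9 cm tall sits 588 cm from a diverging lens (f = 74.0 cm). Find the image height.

0.548 cm

For a diverging lens, f = -74.0 cm.
1/d_i = 1/f − 1/d_o = 1/(-74.00) − 1/(588) = -0.01521, so d_i = -65.73 cm.
m = −d_i/d_o = +0.1118.
|h_i| = |m|·h_o = 0.1118 × 4.9 = 0.548 cm. The image is virtual, upright and reduced, on the same side as the object.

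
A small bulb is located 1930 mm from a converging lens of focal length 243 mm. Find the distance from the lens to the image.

278 mm

Lens equation: 1/d_i = 1/f − 1/d_o = 1/(243.0) − 1/(1930) = 0.004115 − 0.0005181 = 0.003597, so d_i = 278 mm.
The image is real, inverted and reduced, on the far side of the lens.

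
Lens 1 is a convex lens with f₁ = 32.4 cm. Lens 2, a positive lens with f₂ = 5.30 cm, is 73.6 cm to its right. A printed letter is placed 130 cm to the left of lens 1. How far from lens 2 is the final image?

Lens 1: 1/d_i1 = 1/f₁ − 1/d_o1 = 1/(32.4) − 1/(130) = 0.02317, so d_i1 = 43.16 cm.
The intermediate image is 43.16 cm to the right of lens 1, which is 73.6 − (43.16) = 30.44 cm to the left of lens 2, so d_o2 = +30.44 cm.
Lens 2: 1/d_i2 = 1/f₂ − 1/d_o2 = 1/(5.30) − 1/(30.44) = 0.1558, so d_i2 = 6.42 cm.
The final image is real, 6.42 cm to the right of lens 2 (overall magnification ≈ 0.070).

6.42 cm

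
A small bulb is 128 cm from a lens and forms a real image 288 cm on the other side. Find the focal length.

f = 88.6 cm (converging)

Real image ⇒ d_i = +288 cm.
1/f = 1/d_o + 1/d_i = 1/(128) + 1/(288) = 0.01128, so f = 88.6 cm.
Since f is positive, the lens is converging.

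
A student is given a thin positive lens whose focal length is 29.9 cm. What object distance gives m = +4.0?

m = −d_i/d_o ⇒ d_i = −m·d_o.
1/f = 1/d_o + 1/d_i = 1/d_o − 1/(m·d_o) = (1 − 1/m)/d_o, so d_o = f(1 − 1/m) = (29.90)(1 − 1/(+4.0)) = 22.4 cm.

22.4 cm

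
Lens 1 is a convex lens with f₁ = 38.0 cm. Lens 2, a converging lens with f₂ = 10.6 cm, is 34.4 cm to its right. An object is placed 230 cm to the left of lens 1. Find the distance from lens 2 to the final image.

Lens 1: 1/d_i1 = 1/f₁ − 1/d_o1 = 1/(38.0) − 1/(230) = 0.02197, so d_i1 = 45.52 cm.
The intermediate image is 45.52 cm to the right of lens 1, which lies 11.12 cm to the right of lens 2 — a virtual object — so d_o2 = −11.12 cm.
Lens 2: 1/d_i2 = 1/f₂ − 1/d_o2 = 1/(10.6) − 1/(-11.12) = 0.1843, so d_i2 = 5.43 cm.
The final image is real, 5.43 cm to the right of lens 2 (overall magnification ≈ -0.097).

5.43 cm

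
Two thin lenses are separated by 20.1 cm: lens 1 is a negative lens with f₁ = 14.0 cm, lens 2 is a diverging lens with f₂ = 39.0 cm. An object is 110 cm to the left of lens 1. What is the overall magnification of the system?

m = +0.0616

f₁ = −14.0 cm (diverging).
Lens 1: 1/d_i1 = 1/(-14.0) − 1/(110) = -0.08052, so d_i1 = -12.42 cm; m₁ = −d_i1/d_o1 = +0.1129.
d_o2 = 20.1 − (-12.42) = 32.52 cm.
f₂ = −39.0 cm (diverging).
Lens 2: 1/d_i2 = 1/(-39.0) − 1/(32.52) = -0.05639, so d_i2 = -17.73 cm; m₂ = −d_i2/d_o2 = +0.5453.
m = m₁·m₂ = (+0.1129)(+0.5453) = +0.0616.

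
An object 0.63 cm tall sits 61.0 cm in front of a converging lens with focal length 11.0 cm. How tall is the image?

0.139 cm

1/d_i = 1/f − 1/d_o = 1/(11.00) − 1/(61.0) = 0.07452, so d_i = 13.42 cm.
m = −d_i/d_o = -0.2200.
|h_i| = |m|·h_o = 0.2200 × 0.63 = 0.139 cm. The image is real, inverted and reduced, on the far side of the lens.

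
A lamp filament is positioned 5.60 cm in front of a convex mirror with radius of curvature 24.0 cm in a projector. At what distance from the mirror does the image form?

f = R/2 = 24.0/2 = 12.00 cm; for a convex mirror, f = -12.00 cm.
Mirror equation: 1/s_i = 1/f − 1/s_o = 1/(-12.00) − 1/(5.60) = -0.08333 − 0.1786 = -0.2619, so s_i = -3.82 cm.
The image is virtual, upright and reduced, behind the mirror.

3.82 cm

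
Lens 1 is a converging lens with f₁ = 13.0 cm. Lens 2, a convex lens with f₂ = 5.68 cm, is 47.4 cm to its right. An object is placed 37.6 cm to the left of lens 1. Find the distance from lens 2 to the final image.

7.16 cm

Lens 1: 1/d_i1 = 1/f₁ − 1/d_o1 = 1/(13.0) − 1/(37.6) = 0.05033, so d_i1 = 19.87 cm.
The intermediate image is 19.87 cm to the right of lens 1, which is 47.4 − (19.87) = 27.53 cm to the left of lens 2, so d_o2 = +27.53 cm.
Lens 2: 1/d_i2 = 1/f₂ − 1/d_o2 = 1/(5.68) − 1/(27.53) = 0.1397, so d_i2 = 7.16 cm.
The final image is real, 7.16 cm to the right of lens 2 (overall magnification ≈ 0.14).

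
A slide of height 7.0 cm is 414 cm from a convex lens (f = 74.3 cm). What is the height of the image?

1.53 cm

1/d_i = 1/f − 1/d_o = 1/(74.30) − 1/(414) = 0.01104, so d_i = 90.55 cm.
m = −d_i/d_o = -0.2187.
|h_i| = |m|·h_o = 0.2187 × 7.0 = 1.53 cm. The image is real, inverted and reduced, on the far side of the lens.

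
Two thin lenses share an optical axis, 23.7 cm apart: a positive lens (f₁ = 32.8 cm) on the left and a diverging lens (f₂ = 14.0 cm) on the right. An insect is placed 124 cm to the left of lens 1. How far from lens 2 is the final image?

42.4 cm

Lens 1: 1/d_i1 = 1/f₁ − 1/d_o1 = 1/(32.8) − 1/(124) = 0.02242, so d_i1 = 44.60 cm.
The intermediate image is 44.60 cm to the right of lens 1, which lies 20.90 cm to the right of lens 2 — a virtual object — so d_o2 = −20.90 cm.
Lens 2 is diverging, so f₂ = −14.0 cm.
Lens 2: 1/d_i2 = 1/f₂ − 1/d_o2 = 1/(-14.0) − 1/(-20.90) = -0.02358, so d_i2 = -42.4 cm.
The final image is virtual, 42.4 cm to the left of lens 2 (overall magnification ≈ 0.73).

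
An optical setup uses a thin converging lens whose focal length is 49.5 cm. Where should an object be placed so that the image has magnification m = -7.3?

56.3 cm

m = −d_i/d_o ⇒ d_i = −m·d_o.
1/f = 1/d_o + 1/d_i = 1/d_o − 1/(m·d_o) = (1 − 1/m)/d_o, so d_o = f(1 − 1/m) = (49.50)(1 − 1/(-7.3)) = 56.3 cm.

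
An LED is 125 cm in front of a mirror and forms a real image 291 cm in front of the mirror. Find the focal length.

f = 87.4 cm (concave)

Real image ⇒ d_i = +291 cm.
1/f = 1/d_o + 1/d_i = 1/(125) + 1/(291) = 0.01144, so f = 87.4 cm.
Since f is positive, the mirror is concave.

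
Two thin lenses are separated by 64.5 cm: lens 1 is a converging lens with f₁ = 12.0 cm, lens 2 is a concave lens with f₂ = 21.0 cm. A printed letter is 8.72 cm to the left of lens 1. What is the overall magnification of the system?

Lens 1: 1/d_i1 = 1/(12.0) − 1/(8.72) = -0.03135, so d_i1 = -31.90 cm; m₁ = −d_i1/d_o1 = +3.658.
d_o2 = 64.5 − (-31.90) = 96.40 cm.
f₂ = −21.0 cm (diverging).
Lens 2: 1/d_i2 = 1/(-21.0) − 1/(96.40) = -0.05799, so d_i2 = -17.24 cm; m₂ = −d_i2/d_o2 = +0.1789.
m = m₁·m₂ = (+3.658)(+0.1789) = +0.654.

m = +0.654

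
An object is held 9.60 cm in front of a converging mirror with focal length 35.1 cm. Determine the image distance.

Mirror equation: 1/d_i = 1/f − 1/d_o = 1/(35.10) − 1/(9.60) = 0.02849 − 0.1042 = -0.07568, so d_i = -13.2 cm.
The image is virtual, upright and enlarged, behind the mirror.

13.2 cm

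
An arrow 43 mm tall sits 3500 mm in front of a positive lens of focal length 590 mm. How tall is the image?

8.72 mm

1/d_i = 1/f − 1/d_o = 1/(590.0) − 1/(3500) = 0.001409, so d_i = 709.6 mm.
m = −d_i/d_o = -0.2027.
|h_i| = |m|·h_o = 0.2027 × 43 = 8.72 mm. The image is real, inverted and reduced, on the far side of the lens.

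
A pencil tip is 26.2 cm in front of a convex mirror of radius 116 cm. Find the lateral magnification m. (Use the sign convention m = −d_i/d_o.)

m = +0.689

f = R/2 = 116/2 = 58.00 cm; for a convex mirror, f = -58.00 cm.
1/d_i = 1/f − 1/d_o = 1/(-58.00) − 1/(26.2) = -0.05541, so d_i = -18.05 cm.
m = −d_i/d_o = −(-18.05)/(26.2) = +0.689.
The image is virtual, upright and reduced, behind the mirror.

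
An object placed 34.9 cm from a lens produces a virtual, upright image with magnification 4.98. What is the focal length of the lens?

m = −d_i/d_o ⇒ d_i = −m·d_o = −(+4.98)·(34.9) = -173.8 cm.
1/f = 1/d_o + 1/d_i = 1/(34.9) + 1/(-173.8) = 0.02290, so f = 43.7 cm.
Since f is positive, the lens is converging.

f = 43.7 cm (converging)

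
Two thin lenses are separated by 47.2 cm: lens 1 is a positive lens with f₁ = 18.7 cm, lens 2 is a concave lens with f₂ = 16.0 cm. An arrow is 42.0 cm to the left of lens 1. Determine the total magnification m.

Lens 1: 1/d_i1 = 1/(18.7) − 1/(42.0) = 0.02967, so d_i1 = 33.71 cm; m₁ = −d_i1/d_o1 = -0.8026.
d_o2 = 47.2 − (33.71) = 13.49 cm.
f₂ = −16.0 cm (diverging).
Lens 2: 1/d_i2 = 1/(-16.0) − 1/(13.49) = -0.1366, so d_i2 = -7.319 cm; m₂ = −d_i2/d_o2 = +0.5426.
m = m₁·m₂ = (-0.8026)(+0.5426) = -0.435.

m = -0.435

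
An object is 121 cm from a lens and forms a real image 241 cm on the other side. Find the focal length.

Real image ⇒ d_i = +241 cm.
1/f = 1/d_o + 1/d_i = 1/(121) + 1/(241) = 0.01241, so f = 80.6 cm.
Since f is positive, the lens is converging.

f = 80.6 cm (converging)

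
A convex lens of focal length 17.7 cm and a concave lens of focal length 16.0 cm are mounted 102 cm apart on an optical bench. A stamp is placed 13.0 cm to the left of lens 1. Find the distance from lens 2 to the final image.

Lens 1: 1/d_i1 = 1/f₁ − 1/d_o1 = 1/(17.7) − 1/(13.0) = -0.02043, so d_i1 = -48.96 cm.
The intermediate image is 48.96 cm to the left of lens 1 (virtual), which is 102 − (-48.96) = 151.0 cm to the left of lens 2, so d_o2 = +151.0 cm.
Lens 2 is diverging, so f₂ = −16.0 cm.
Lens 2: 1/d_i2 = 1/f₂ − 1/d_o2 = 1/(-16.0) − 1/(151.0) = -0.06912, so d_i2 = -14.5 cm.
The final image is virtual, 14.5 cm to the left of lens 2 (overall magnification ≈ 0.36).

14.5 cm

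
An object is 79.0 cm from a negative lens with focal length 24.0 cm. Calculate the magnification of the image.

For a negative lens, f = -24.0 cm.
1/d_i = 1/f − 1/d_o = 1/(-24.00) − 1/(79.0) = -0.05432, so d_i = -18.41 cm.
m = −d_i/d_o = −(-18.41)/(79.0) = +0.233.
The image is virtual, upright and reduced, on the same side as the object.

m = +0.233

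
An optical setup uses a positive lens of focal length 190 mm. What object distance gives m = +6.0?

158 mm

m = −d_i/d_o ⇒ d_i = −m·d_o.
1/f = 1/d_o + 1/d_i = 1/d_o − 1/(m·d_o) = (1 − 1/m)/d_o, so d_o = f(1 − 1/m) = (190.0)(1 − 1/(+6.0)) = 158 mm.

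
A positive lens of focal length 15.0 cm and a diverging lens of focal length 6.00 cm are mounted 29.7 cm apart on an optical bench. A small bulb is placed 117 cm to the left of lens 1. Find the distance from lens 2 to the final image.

4.05 cm

Lens 1: 1/d_i1 = 1/f₁ − 1/d_o1 = 1/(15.0) − 1/(117) = 0.05812, so d_i1 = 17.21 cm.
The intermediate image is 17.21 cm to the right of lens 1, which is 29.7 − (17.21) = 12.49 cm to the left of lens 2, so d_o2 = +12.49 cm.
Lens 2 is diverging, so f₂ = −6.00 cm.
Lens 2: 1/d_i2 = 1/f₂ − 1/d_o2 = 1/(-6.00) − 1/(12.49) = -0.2467, so d_i2 = -4.05 cm.
The final image is virtual, 4.05 cm to the left of lens 2 (overall magnification ≈ -0.048).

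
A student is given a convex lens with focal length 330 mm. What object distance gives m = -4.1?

410 mm

m = −d_i/d_o ⇒ d_i = −m·d_o.
1/f = 1/d_o + 1/d_i = 1/d_o − 1/(m·d_o) = (1 − 1/m)/d_o, so d_o = f(1 − 1/m) = (330.0)(1 − 1/(-4.1)) = 410 mm.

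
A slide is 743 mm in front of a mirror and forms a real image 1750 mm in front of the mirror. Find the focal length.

f = 522 mm (concave)

Real image ⇒ d_i = +1750 mm.
1/f = 1/d_o + 1/d_i = 1/(743) + 1/(1750) = 0.001917, so f = 522 mm.
Since f is positive, the mirror is concave.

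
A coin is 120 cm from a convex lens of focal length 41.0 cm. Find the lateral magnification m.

1/d_i = 1/f − 1/d_o = 1/(41.00) − 1/(120) = 0.01606, so d_i = 62.28 cm.
m = −d_i/d_o = −(62.28)/(120) = -0.519.
The image is real, inverted and reduced, on the far side of the lens.

m = -0.519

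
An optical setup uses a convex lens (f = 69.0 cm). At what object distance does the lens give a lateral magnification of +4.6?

54.0 cm

m = −d_i/d_o ⇒ d_i = −m·d_o.
1/f = 1/d_o + 1/d_i = 1/d_o − 1/(m·d_o) = (1 − 1/m)/d_o, so d_o = f(1 − 1/m) = (69.00)(1 − 1/(+4.6)) = 54.0 cm.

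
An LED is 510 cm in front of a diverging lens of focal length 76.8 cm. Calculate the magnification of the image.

For a diverging lens, f = -76.8 cm.
1/d_i = 1/f − 1/d_o = 1/(-76.80) − 1/(510) = -0.01498, so d_i = -66.75 cm.
m = −d_i/d_o = −(-66.75)/(510) = +0.131.
The image is virtual, upright and reduced, on the same side as the object.

m = +0.131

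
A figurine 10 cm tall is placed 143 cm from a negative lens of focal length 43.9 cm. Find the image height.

For a negative lens, f = -43.9 cm.
1/d_i = 1/f − 1/d_o = 1/(-43.90) − 1/(143) = -0.02977, so d_i = -33.59 cm.
m = −d_i/d_o = +0.2349.
|h_i| = |m|·h_o = 0.2349 × 10 = 2.35 cm. The image is virtual, upright and reduced, on the same side as the object.

2.35 cm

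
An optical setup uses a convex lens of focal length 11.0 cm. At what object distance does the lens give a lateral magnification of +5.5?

9.00 cm

m = −d_i/d_o ⇒ d_i = −m·d_o.
1/f = 1/d_o + 1/d_i = 1/d_o − 1/(m·d_o) = (1 − 1/m)/d_o, so d_o = f(1 − 1/m) = (11.00)(1 − 1/(+5.5)) = 9.00 cm.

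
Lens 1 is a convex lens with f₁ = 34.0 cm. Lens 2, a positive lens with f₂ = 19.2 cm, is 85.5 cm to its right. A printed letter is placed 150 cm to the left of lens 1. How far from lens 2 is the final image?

35.7 cm

Lens 1: 1/d_i1 = 1/f₁ − 1/d_o1 = 1/(34.0) − 1/(150) = 0.02275, so d_i1 = 43.97 cm.
The intermediate image is 43.97 cm to the right of lens 1, which is 85.5 − (43.97) = 41.53 cm to the left of lens 2, so d_o2 = +41.53 cm.
Lens 2: 1/d_i2 = 1/f₂ − 1/d_o2 = 1/(19.2) − 1/(41.53) = 0.02800, so d_i2 = 35.7 cm.
The final image is real, 35.7 cm to the right of lens 2 (overall magnification ≈ 0.25).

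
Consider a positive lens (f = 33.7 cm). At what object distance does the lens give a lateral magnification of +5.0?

m = −d_i/d_o ⇒ d_i = −m·d_o.
1/f = 1/d_o + 1/d_i = 1/d_o − 1/(m·d_o) = (1 − 1/m)/d_o, so d_o = f(1 − 1/m) = (33.70)(1 − 1/(+5.0)) = 27.0 cm.

27.0 cm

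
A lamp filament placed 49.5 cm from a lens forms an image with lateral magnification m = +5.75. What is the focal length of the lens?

m = −d_i/d_o ⇒ d_i = −m·d_o = −(+5.75)·(49.5) = -284.6 cm.
1/f = 1/d_o + 1/d_i = 1/(49.5) + 1/(-284.6) = 0.01669, so f = 59.9 cm.
Since f is positive, the lens is converging.

f = 59.9 cm (converging)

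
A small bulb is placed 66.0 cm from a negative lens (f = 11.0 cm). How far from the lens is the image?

9.43 cm

For a negative lens, f = -11.0 cm.
Lens equation: 1/d_i = 1/f − 1/d_o = 1/(-11.00) − 1/(66.0) = -0.09091 − 0.01515 = -0.1061, so d_i = -9.43 cm.
The image is virtual, upright and reduced, on the same side as the object.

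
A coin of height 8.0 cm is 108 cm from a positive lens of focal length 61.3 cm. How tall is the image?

10.5 cm

1/d_i = 1/f − 1/d_o = 1/(61.30) − 1/(108) = 0.007054, so d_i = 141.8 cm.
m = −d_i/d_o = -1.313.
|h_i| = |m|·h_o = 1.313 × 8.0 = 10.5 cm. The image is real, inverted and enlarged, on the far side of the lens.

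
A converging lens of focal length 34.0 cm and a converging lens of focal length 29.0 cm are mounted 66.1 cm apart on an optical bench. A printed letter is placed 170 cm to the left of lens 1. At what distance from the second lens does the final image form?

127 cm

Lens 1: 1/d_i1 = 1/f₁ − 1/d_o1 = 1/(34.0) − 1/(170) = 0.02353, so d_i1 = 42.50 cm.
The intermediate image is 42.50 cm to the right of lens 1, which is 66.1 − (42.50) = 23.60 cm to the left of lens 2, so d_o2 = +23.60 cm.
Lens 2: 1/d_i2 = 1/f₂ − 1/d_o2 = 1/(29.0) − 1/(23.60) = -0.007890, so d_i2 = -127 cm.
The final image is virtual, 127 cm to the left of lens 2 (overall magnification ≈ -1.3).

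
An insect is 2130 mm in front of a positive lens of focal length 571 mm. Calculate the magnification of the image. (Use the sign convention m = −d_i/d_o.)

m = -0.366

1/d_i = 1/f − 1/d_o = 1/(571.0) − 1/(2130) = 0.001282, so d_i = 780.1 mm.
m = −d_i/d_o = −(780.1)/(2130) = -0.366.
The image is real, inverted and reduced, on the far side of the lens.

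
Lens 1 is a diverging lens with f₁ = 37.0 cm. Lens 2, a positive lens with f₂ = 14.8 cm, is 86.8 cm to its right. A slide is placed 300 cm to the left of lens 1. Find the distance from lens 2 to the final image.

16.9 cm

Lens 1 is diverging, so f₁ = −37.0 cm.
Lens 1: 1/d_i1 = 1/f₁ − 1/d_o1 = 1/(-37.0) − 1/(300) = -0.03036, so d_i1 = -32.94 cm.
The intermediate image is 32.94 cm to the left of lens 1 (virtual), which is 86.8 − (-32.94) = 119.7 cm to the left of lens 2, so d_o2 = +119.7 cm.
Lens 2: 1/d_i2 = 1/f₂ − 1/d_o2 = 1/(14.8) − 1/(119.7) = 0.05921, so d_i2 = 16.9 cm.
The final image is real, 16.9 cm to the right of lens 2 (overall magnification ≈ -0.015).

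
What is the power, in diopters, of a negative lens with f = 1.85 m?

P = -0.541 D

For a negative lens, f = −1.85 m.
P = 1/f = 1/(-1.85 m) = -0.541 D.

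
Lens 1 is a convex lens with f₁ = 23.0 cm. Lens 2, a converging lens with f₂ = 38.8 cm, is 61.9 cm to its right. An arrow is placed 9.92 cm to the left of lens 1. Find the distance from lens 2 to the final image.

Lens 1: 1/d_i1 = 1/f₁ − 1/d_o1 = 1/(23.0) − 1/(9.92) = -0.05733, so d_i1 = -17.44 cm.
The intermediate image is 17.44 cm to the left of lens 1 (virtual), which is 61.9 − (-17.44) = 79.34 cm to the left of lens 2, so d_o2 = +79.34 cm.
Lens 2: 1/d_i2 = 1/f₂ − 1/d_o2 = 1/(38.8) − 1/(79.34) = 0.01317, so d_i2 = 75.9 cm.
The final image is real, 75.9 cm to the right of lens 2 (overall magnification ≈ -1.7).

75.9 cm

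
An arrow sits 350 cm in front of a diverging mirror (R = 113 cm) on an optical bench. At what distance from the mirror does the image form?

f = R/2 = 113/2 = 56.50 cm; for a diverging mirror, f = -56.50 cm.
Mirror equation: 1/v = 1/f − 1/u = 1/(-56.50) − 1/(350) = -0.01770 − 0.002857 = -0.02056, so v = -48.6 cm.
The image is virtual, upright and reduced, behind the mirror.

48.6 cm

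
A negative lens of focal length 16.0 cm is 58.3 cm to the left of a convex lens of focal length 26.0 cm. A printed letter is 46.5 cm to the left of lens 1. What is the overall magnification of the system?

m = -0.151

f₁ = −16.0 cm (diverging).
Lens 1: 1/d_i1 = 1/(-16.0) − 1/(46.5) = -0.08401, so d_i1 = -11.90 cm; m₁ = −d_i1/d_o1 = +0.2559.
d_o2 = 58.3 − (-11.90) = 70.20 cm.
Lens 2: 1/d_i2 = 1/(26.0) − 1/(70.20) = 0.02422, so d_i2 = 41.29 cm; m₂ = −d_i2/d_o2 = -0.5882.
m = m₁·m₂ = (+0.2559)(-0.5882) = -0.151.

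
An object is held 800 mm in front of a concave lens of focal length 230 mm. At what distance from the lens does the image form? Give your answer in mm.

179 mm

For a concave lens, f = -230 mm.
Lens equation: 1/s_i = 1/f − 1/s_o = 1/(-230.0) − 1/(800) = -0.004348 − 0.001250 = -0.005598, so s_i = -179 mm.
The image is virtual, upright and reduced, on the same side as the object.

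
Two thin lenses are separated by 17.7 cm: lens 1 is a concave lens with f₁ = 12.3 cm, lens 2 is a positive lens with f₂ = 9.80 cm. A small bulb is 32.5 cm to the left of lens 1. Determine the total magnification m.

f₁ = −12.3 cm (diverging).
Lens 1: 1/d_i1 = 1/(-12.3) − 1/(32.5) = -0.1121, so d_i1 = -8.923 cm; m₁ = −d_i1/d_o1 = +0.2746.
d_o2 = 17.7 − (-8.923) = 26.62 cm.
Lens 2: 1/d_i2 = 1/(9.80) − 1/(26.62) = 0.06448, so d_i2 = 15.51 cm; m₂ = −d_i2/d_o2 = -0.5826.
m = m₁·m₂ = (+0.2746)(-0.5826) = -0.160.

m = -0.160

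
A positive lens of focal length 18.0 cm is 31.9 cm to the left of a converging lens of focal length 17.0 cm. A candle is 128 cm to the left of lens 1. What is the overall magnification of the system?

Lens 1: 1/d_i1 = 1/(18.0) − 1/(128) = 0.04774, so d_i1 = 20.95 cm; m₁ = −d_i1/d_o1 = -0.1637.
d_o2 = 31.9 − (20.95) = 10.95 cm.
Lens 2: 1/d_i2 = 1/(17.0) − 1/(10.95) = -0.03250, so d_i2 = -30.77 cm; m₂ = −d_i2/d_o2 = +2.810.
m = m₁·m₂ = (-0.1637)(+2.810) = -0.460.

m = -0.460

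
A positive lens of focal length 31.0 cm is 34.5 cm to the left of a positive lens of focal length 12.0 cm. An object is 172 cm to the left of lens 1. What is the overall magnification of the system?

Lens 1: 1/d_i1 = 1/(31.0) − 1/(172) = 0.02644, so d_i1 = 37.82 cm; m₁ = −d_i1/d_o1 = -0.2199.
d_o2 = 34.5 − (37.82) = -3.320 cm (virtual object).
Lens 2: 1/d_i2 = 1/(12.0) − 1/(-3.320) = 0.3845, so d_i2 = 2.601 cm; m₂ = −d_i2/d_o2 = +0.7833.
m = m₁·m₂ = (-0.2199)(+0.7833) = -0.172.

m = -0.172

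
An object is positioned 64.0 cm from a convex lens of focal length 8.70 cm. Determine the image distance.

Thin-lens equation: 1/q = 1/f − 1/p = 1/(8.700) − 1/(64.0) = 0.1149 − 0.01562 = 0.09932, so q = 10.1 cm.
The image is real, inverted and reduced, on the far side of the lens.

10.1 cm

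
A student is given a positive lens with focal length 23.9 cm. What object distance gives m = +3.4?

m = −d_i/d_o ⇒ d_i = −m·d_o.
1/f = 1/d_o + 1/d_i = 1/d_o − 1/(m·d_o) = (1 − 1/m)/d_o, so d_o = f(1 − 1/m) = (23.90)(1 − 1/(+3.4)) = 16.9 cm.

16.9 cm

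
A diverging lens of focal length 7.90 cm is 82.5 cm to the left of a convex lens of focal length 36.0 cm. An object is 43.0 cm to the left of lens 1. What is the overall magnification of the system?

m = -0.105

f₁ = −7.90 cm (diverging).
Lens 1: 1/d_i1 = 1/(-7.90) − 1/(43.0) = -0.1498, so d_i1 = -6.674 cm; m₁ = −d_i1/d_o1 = +0.1552.
d_o2 = 82.5 − (-6.674) = 89.17 cm.
Lens 2: 1/d_i2 = 1/(36.0) − 1/(89.17) = 0.01656, so d_i2 = 60.37 cm; m₂ = −d_i2/d_o2 = -0.6771.
m = m₁·m₂ = (+0.1552)(-0.6771) = -0.105.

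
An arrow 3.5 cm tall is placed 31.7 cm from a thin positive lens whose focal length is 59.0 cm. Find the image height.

1/d_i = 1/f − 1/d_o = 1/(59.00) − 1/(31.7) = -0.01460, so d_i = -68.51 cm.
m = −d_i/d_o = +2.161.
|h_i| = |m|·h_o = 2.161 × 3.5 = 7.56 cm. The image is virtual, upright and enlarged, on the same side as the object.

7.56 cm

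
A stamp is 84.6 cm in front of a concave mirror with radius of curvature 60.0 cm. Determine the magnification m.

f = R/2 = 60.0/2 = 30.00 cm.
1/d_i = 1/f − 1/d_o = 1/(30.00) − 1/(84.6) = 0.02151, so d_i = 46.48 cm.
m = −d_i/d_o = −(46.48)/(84.6) = -0.549.
The image is real, inverted and reduced, in front of the mirror.

m = -0.549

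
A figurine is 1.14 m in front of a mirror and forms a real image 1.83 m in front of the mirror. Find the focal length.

Real image ⇒ d_i = +1.83 m.
1/f = 1/d_o + 1/d_i = 1/(1.14) + 1/(1.83) = 1.424, so f = 0.702 m.
Since f is positive, the mirror is concave.

f = 0.702 m (concave)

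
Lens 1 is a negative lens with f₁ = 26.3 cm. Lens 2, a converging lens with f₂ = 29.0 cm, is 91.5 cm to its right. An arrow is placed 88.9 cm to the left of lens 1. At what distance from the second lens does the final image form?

Lens 1 is diverging, so f₁ = −26.3 cm.
Lens 1: 1/d_i1 = 1/f₁ − 1/d_o1 = 1/(-26.3) − 1/(88.9) = -0.04927, so d_i1 = -20.30 cm.
The intermediate image is 20.30 cm to the left of lens 1 (virtual), which is 91.5 − (-20.30) = 111.8 cm to the left of lens 2, so d_o2 = +111.8 cm.
Lens 2: 1/d_i2 = 1/f₂ − 1/d_o2 = 1/(29.0) − 1/(111.8) = 0.02554, so d_i2 = 39.2 cm.
The final image is real, 39.2 cm to the right of lens 2 (overall magnification ≈ -0.080).

39.2 cm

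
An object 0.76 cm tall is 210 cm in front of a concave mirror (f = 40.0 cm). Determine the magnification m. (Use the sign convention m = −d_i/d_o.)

m = -0.235

1/d_i = 1/f − 1/d_o = 1/(40.00) − 1/(210) = 0.02024, so d_i = 49.41 cm.
m = −d_i/d_o = −(49.41)/(210) = -0.235.
The image is real, inverted and reduced, in front of the mirror.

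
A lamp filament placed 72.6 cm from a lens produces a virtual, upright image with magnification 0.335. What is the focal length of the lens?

f = -36.6 cm (diverging)

m = −d_i/d_o ⇒ d_i = −m·d_o = −(+0.335)·(72.6) = -24.32 cm.
1/f = 1/d_o + 1/d_i = 1/(72.6) + 1/(-24.32) = -0.02734, so f = -36.6 cm.
Since f is negative, the lens is diverging.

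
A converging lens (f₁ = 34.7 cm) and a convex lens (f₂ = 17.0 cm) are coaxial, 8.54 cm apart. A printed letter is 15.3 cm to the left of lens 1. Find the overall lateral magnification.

Lens 1: 1/d_i1 = 1/(34.7) − 1/(15.3) = -0.03654, so d_i1 = -27.37 cm; m₁ = −d_i1/d_o1 = +1.789.
d_o2 = 8.54 − (-27.37) = 35.91 cm.
Lens 2: 1/d_i2 = 1/(17.0) − 1/(35.91) = 0.03098, so d_i2 = 32.28 cm; m₂ = −d_i2/d_o2 = -0.8990.
m = m₁·m₂ = (+1.789)(-0.8990) = -1.61.

m = -1.61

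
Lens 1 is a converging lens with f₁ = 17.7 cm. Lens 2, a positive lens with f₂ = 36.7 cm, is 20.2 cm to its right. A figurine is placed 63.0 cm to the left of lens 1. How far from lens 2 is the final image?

3.94 cm

Lens 1: 1/d_i1 = 1/f₁ − 1/d_o1 = 1/(17.7) − 1/(63.0) = 0.04062, so d_i1 = 24.62 cm.
The intermediate image is 24.62 cm to the right of lens 1, which lies 4.420 cm to the right of lens 2 — a virtual object — so d_o2 = −4.420 cm.
Lens 2: 1/d_i2 = 1/f₂ − 1/d_o2 = 1/(36.7) − 1/(-4.420) = 0.2535, so d_i2 = 3.94 cm.
The final image is real, 3.94 cm to the right of lens 2 (overall magnification ≈ -0.35).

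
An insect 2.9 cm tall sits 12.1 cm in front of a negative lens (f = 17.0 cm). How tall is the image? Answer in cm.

1.69 cm

For a negative lens, f = -17.0 cm.
1/d_i = 1/f − 1/d_o = 1/(-17.00) − 1/(12.1) = -0.1415, so d_i = -7.069 cm.
m = −d_i/d_o = +0.5842.
|h_i| = |m|·h_o = 0.5842 × 2.9 = 1.69 cm. The image is virtual, upright and reduced, on the same side as the object.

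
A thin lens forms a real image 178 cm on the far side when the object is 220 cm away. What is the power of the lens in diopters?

P = +1.02 D

d_i = +178 cm.
1/f = 1/d_o + 1/d_i = 1/(220) + 1/(178) = 0.01016 cm⁻¹.
f = 98.39 cm = 0.9839 m, so P = 1/f = +1.02 D.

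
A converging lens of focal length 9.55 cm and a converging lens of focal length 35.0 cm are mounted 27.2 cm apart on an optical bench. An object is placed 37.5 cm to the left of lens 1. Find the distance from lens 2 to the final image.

24.4 cm

Lens 1: 1/d_i1 = 1/f₁ − 1/d_o1 = 1/(9.55) − 1/(37.5) = 0.07805, so d_i1 = 12.81 cm.
The intermediate image is 12.81 cm to the right of lens 1, which is 27.2 − (12.81) = 14.39 cm to the left of lens 2, so d_o2 = +14.39 cm.
Lens 2: 1/d_i2 = 1/f₂ − 1/d_o2 = 1/(35.0) − 1/(14.39) = -0.04092, so d_i2 = -24.4 cm.
The final image is virtual, 24.4 cm to the left of lens 2 (overall magnification ≈ -0.58).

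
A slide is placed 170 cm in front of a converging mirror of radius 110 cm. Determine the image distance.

81.3 cm

f = R/2 = 110/2 = 55.00 cm.
Mirror equation: 1/v = 1/f − 1/u = 1/(55.00) − 1/(170) = 0.01818 − 0.005882 = 0.01230, so v = 81.3 cm.
The image is real, inverted and reduced, in front of the mirror.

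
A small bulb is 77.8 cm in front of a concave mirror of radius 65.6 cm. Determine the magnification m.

m = -0.729

f = R/2 = 65.6/2 = 32.80 cm.
1/d_i = 1/f − 1/d_o = 1/(32.80) − 1/(77.8) = 0.01763, so d_i = 56.71 cm.
m = −d_i/d_o = −(56.71)/(77.8) = -0.729.
The image is real, inverted and reduced, in front of the mirror.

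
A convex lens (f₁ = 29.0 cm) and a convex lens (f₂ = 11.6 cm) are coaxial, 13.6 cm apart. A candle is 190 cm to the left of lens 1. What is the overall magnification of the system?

m = -0.0648

Lens 1: 1/d_i1 = 1/(29.0) − 1/(190) = 0.02922, so d_i1 = 34.22 cm; m₁ = −d_i1/d_o1 = -0.1801.
d_o2 = 13.6 − (34.22) = -20.62 cm (virtual object).
Lens 2: 1/d_i2 = 1/(11.6) − 1/(-20.62) = 0.1347, so d_i2 = 7.424 cm; m₂ = −d_i2/d_o2 = +0.3600.
m = m₁·m₂ = (-0.1801)(+0.3600) = -0.0648.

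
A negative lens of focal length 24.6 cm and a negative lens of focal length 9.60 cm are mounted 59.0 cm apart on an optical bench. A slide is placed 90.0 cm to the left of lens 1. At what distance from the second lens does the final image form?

8.55 cm

Lens 1 is diverging, so f₁ = −24.6 cm.
Lens 1: 1/d_i1 = 1/f₁ − 1/d_o1 = 1/(-24.6) − 1/(90.0) = -0.05176, so d_i1 = -19.32 cm.
The intermediate image is 19.32 cm to the left of lens 1 (virtual), which is 59.0 − (-19.32) = 78.32 cm to the left of lens 2, so d_o2 = +78.32 cm.
Lens 2 is diverging, so f₂ = −9.60 cm.
Lens 2: 1/d_i2 = 1/f₂ − 1/d_o2 = 1/(-9.60) − 1/(78.32) = -0.1169, so d_i2 = -8.55 cm.
The final image is virtual, 8.55 cm to the left of lens 2 (overall magnification ≈ 0.023).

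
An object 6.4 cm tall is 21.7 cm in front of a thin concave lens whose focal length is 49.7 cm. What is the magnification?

For a concave lens, f = -49.7 cm.
1/d_i = 1/f − 1/d_o = 1/(-49.70) − 1/(21.7) = -0.06620, so d_i = -15.10 cm.
m = −d_i/d_o = −(-15.10)/(21.7) = +0.696.
The image is virtual, upright and reduced, on the same side as the object.

m = +0.696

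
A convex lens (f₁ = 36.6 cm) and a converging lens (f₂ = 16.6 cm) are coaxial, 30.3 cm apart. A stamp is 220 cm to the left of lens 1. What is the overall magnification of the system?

m = -0.110

Lens 1: 1/d_i1 = 1/(36.6) − 1/(220) = 0.02278, so d_i1 = 43.90 cm; m₁ = −d_i1/d_o1 = -0.1995.
d_o2 = 30.3 − (43.90) = -13.60 cm (virtual object).
Lens 2: 1/d_i2 = 1/(16.6) − 1/(-13.60) = 0.1338, so d_i2 = 7.475 cm; m₂ = −d_i2/d_o2 = +0.5497.
m = m₁·m₂ = (-0.1995)(+0.5497) = -0.110.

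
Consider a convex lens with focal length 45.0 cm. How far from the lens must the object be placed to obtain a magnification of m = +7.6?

39.1 cm

m = −d_i/d_o ⇒ d_i = −m·d_o.
1/f = 1/d_o + 1/d_i = 1/d_o − 1/(m·d_o) = (1 − 1/m)/d_o, so d_o = f(1 − 1/m) = (45.00)(1 − 1/(+7.6)) = 39.1 cm.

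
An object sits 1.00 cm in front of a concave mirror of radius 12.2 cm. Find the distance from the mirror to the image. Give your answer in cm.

1.20 cm

f = R/2 = 12.2/2 = 6.100 cm.
Mirror equation: 1/s_i = 1/f − 1/s_o = 1/(6.100) − 1/(1.00) = 0.1639 − 1.000 = -0.8361, so s_i = -1.20 cm.
The image is virtual, upright and enlarged, behind the mirror.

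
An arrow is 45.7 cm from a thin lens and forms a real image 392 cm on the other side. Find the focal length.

f = 40.9 cm (converging)

Real image ⇒ d_i = +392 cm.
1/f = 1/d_o + 1/d_i = 1/(45.7) + 1/(392) = 0.02443, so f = 40.9 cm.
Since f is positive, the thin lens is converging.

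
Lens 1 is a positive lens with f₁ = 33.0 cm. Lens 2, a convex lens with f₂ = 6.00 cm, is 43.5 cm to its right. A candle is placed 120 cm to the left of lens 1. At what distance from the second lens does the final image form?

1.51 cm

Lens 1: 1/d_i1 = 1/f₁ − 1/d_o1 = 1/(33.0) − 1/(120) = 0.02197, so d_i1 = 45.52 cm.
The intermediate image is 45.52 cm to the right of lens 1, which lies 2.020 cm to the right of lens 2 — a virtual object — so d_o2 = −2.020 cm.
Lens 2: 1/d_i2 = 1/f₂ − 1/d_o2 = 1/(6.00) − 1/(-2.020) = 0.6617, so d_i2 = 1.51 cm.
The final image is real, 1.51 cm to the right of lens 2 (overall magnification ≈ -0.28).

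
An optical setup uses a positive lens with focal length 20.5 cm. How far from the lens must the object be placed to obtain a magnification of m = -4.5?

m = −d_i/d_o ⇒ d_i = −m·d_o.
1/f = 1/d_o + 1/d_i = 1/d_o − 1/(m·d_o) = (1 − 1/m)/d_o, so d_o = f(1 − 1/m) = (20.50)(1 − 1/(-4.5)) = 25.1 cm.

25.1 cm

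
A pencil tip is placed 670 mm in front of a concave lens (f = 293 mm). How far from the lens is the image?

204 mm

For a concave lens, f = -293 mm.
Lens equation: 1/q = 1/f − 1/p = 1/(-293.0) − 1/(670) = -0.003413 − 0.001493 = -0.004906, so q = -204 mm.
The image is virtual, upright and reduced, on the same side as the object.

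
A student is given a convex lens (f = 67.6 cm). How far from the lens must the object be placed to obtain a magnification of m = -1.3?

120 cm

m = −d_i/d_o ⇒ d_i = −m·d_o.
1/f = 1/d_o + 1/d_i = 1/d_o − 1/(m·d_o) = (1 − 1/m)/d_o, so d_o = f(1 − 1/m) = (67.60)(1 − 1/(-1.3)) = 120 cm.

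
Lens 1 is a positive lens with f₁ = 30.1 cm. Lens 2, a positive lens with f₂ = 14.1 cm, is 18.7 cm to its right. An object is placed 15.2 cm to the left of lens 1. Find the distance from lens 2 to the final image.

Lens 1: 1/d_i1 = 1/f₁ − 1/d_o1 = 1/(30.1) − 1/(15.2) = -0.03257, so d_i1 = -30.71 cm.
The intermediate image is 30.71 cm to the left of lens 1 (virtual), which is 18.7 − (-30.71) = 49.41 cm to the left of lens 2, so d_o2 = +49.41 cm.
Lens 2: 1/d_i2 = 1/f₂ − 1/d_o2 = 1/(14.1) − 1/(49.41) = 0.05068, so d_i2 = 19.7 cm.
The final image is real, 19.7 cm to the right of lens 2 (overall magnification ≈ -0.81).

19.7 cm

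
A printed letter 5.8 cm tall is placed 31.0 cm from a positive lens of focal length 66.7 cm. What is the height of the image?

1/d_i = 1/f − 1/d_o = 1/(66.70) − 1/(31.0) = -0.01727, so d_i = -57.92 cm.
m = −d_i/d_o = +1.868.
|h_i| = |m|·h_o = 1.868 × 5.8 = 10.8 cm. The image is virtual, upright and enlarged, on the same side as the object.

10.8 cm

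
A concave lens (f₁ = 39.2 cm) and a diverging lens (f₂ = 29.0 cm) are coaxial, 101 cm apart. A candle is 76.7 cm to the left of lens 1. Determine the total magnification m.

m = +0.0629

f₁ = −39.2 cm (diverging).
Lens 1: 1/d_i1 = 1/(-39.2) − 1/(76.7) = -0.03855, so d_i1 = -25.94 cm; m₁ = −d_i1/d_o1 = +0.3382.
d_o2 = 101 − (-25.94) = 126.9 cm.
f₂ = −29.0 cm (diverging).
Lens 2: 1/d_i2 = 1/(-29.0) − 1/(126.9) = -0.04236, so d_i2 = -23.61 cm; m₂ = −d_i2/d_o2 = +0.1860.
m = m₁·m₂ = (+0.3382)(+0.1860) = +0.0629.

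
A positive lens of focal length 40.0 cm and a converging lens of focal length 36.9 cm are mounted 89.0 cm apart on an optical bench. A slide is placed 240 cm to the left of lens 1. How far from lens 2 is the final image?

369 cm

Lens 1: 1/d_i1 = 1/f₁ − 1/d_o1 = 1/(40.0) − 1/(240) = 0.02083, so d_i1 = 48.00 cm.
The intermediate image is 48.00 cm to the right of lens 1, which is 89.0 − (48.00) = 41.00 cm to the left of lens 2, so d_o2 = +41.00 cm.
Lens 2: 1/d_i2 = 1/f₂ − 1/d_o2 = 1/(36.9) − 1/(41.00) = 0.002710, so d_i2 = 369 cm.
The final image is real, 369 cm to the right of lens 2 (overall magnification ≈ 1.8).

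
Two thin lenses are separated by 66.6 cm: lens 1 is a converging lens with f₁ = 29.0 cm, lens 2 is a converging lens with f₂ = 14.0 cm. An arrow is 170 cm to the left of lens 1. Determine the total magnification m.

Lens 1: 1/d_i1 = 1/(29.0) − 1/(170) = 0.02860, so d_i1 = 34.96 cm; m₁ = −d_i1/d_o1 = -0.2056.
d_o2 = 66.6 − (34.96) = 31.64 cm.
Lens 2: 1/d_i2 = 1/(14.0) − 1/(31.64) = 0.03982, so d_i2 = 25.11 cm; m₂ = −d_i2/d_o2 = -0.7937.
m = m₁·m₂ = (-0.2056)(-0.7937) = +0.163.

m = +0.163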